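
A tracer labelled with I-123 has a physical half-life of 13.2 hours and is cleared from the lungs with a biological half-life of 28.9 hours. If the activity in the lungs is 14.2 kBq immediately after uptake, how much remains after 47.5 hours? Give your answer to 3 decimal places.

1/t_eff = 1/t_phys + 1/t_biol = 1/13.2 + 1/28.9 = 0.11036 per hour.
t_eff = 13.2 × 28.9 / (13.2 + 28.9) ≈ 9.0613 hours.
Remaining = 14.2 × (1/2)^(47.5/9.0613) = 14.2 × (1/2)^5.2421 ≈ 0.3752 kBq.

0.375 kBq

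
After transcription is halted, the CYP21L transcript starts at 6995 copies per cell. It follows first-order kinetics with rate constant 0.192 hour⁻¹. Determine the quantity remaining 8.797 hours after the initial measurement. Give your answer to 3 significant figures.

t½ = ln 2 / λ = 0.69315 / 0.192 ≈ 3.6101 hours.
Number of half-lives: n = 8.797/3.6101 ≈ 2.4367.
Remaining = 6995 × (1/2)^2.4367 = 6995 × 0.1847 ≈ 1292 copies per cell.

1290 copies per cell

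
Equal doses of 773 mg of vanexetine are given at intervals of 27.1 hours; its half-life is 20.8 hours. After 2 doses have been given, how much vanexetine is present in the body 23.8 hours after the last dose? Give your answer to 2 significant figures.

The 2 doses were given 50.9, 23.8 hours ago.
Total = 773·(1/2)^(50.9/20.8) + 773·(1/2)^(23.8/20.8)
      = 141.75 + 349.73 ≈ 491.48 mg.

490 mg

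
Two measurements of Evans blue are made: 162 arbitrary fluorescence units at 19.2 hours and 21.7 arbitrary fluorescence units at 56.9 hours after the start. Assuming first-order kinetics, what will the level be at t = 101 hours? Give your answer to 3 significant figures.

Over Δt = 56.9 − 19.2 = 37.7 hours, the level fell by a factor of 162/21.7 ≈ 7.4654.
n = log₂(7.4654) ≈ 2.9002 half-lives, so t½ = 37.7/2.9002 ≈ 12.999 hours.
From t = 56.9 to t = 101: 21.7 × (1/2)^((101−56.9)/12.999) ≈ 2.0663 arbitrary fluorescence units.

2.07 arbitrary fluorescence units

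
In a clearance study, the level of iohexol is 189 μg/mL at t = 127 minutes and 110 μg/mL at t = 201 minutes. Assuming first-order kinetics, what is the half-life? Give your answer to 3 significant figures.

94.8 minutes

Over Δt = 201 − 127 = 74 minutes, the level fell by a factor of 189/110 ≈ 1.7182.
n = log₂(1.7182) ≈ 0.78088 half-lives, so t½ = 74/0.78088 ≈ 94.765 minutes.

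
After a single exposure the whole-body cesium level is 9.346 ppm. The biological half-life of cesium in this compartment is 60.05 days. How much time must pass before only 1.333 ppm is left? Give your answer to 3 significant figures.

Fraction remaining = 1.333/9.346 ≈ 0.14263.
n = log₂(9.346/1.333) = ln(7.0113)/ln 2 ≈ 2.8097 half-lives.
t = n × t½ = 2.8097 × 60.05 ≈ 168.72 days.

169 days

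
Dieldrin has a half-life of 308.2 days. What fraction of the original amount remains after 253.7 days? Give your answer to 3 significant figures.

0.565

n = 253.7/308.2 ≈ 0.82317 half-lives.
Fraction remaining = (1/2)^0.82317 ≈ 0.5652.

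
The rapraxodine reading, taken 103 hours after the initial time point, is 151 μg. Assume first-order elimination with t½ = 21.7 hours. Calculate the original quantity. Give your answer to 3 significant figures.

4050 μg

Number of half-lives elapsed: n = 103/21.7 ≈ 4.7465.
A₀ = A × 2^n = 151 × 2^4.7465 = 151 × 26.844 ≈ 4053.5 μg.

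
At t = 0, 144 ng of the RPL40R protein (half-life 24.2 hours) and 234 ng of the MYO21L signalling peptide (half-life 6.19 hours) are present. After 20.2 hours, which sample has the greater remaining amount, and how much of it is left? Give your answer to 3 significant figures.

RPL40R protein: 144 × (1/2)^0.83471 ≈ 80.74 ng.
MYO21L signalling peptide: 234 × (1/2)^3.2633 ≈ 24.37 ng.
RPL40R protein has more remaining, at ≈ 80.74 ng.

RPL40R protein, 80.7 ng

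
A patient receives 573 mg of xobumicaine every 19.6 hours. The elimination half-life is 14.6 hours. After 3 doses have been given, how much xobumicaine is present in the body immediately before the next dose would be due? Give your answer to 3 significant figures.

350 mg

The 3 doses were given 58.8, 39.2, 19.6 hours ago.
Total = 573·(1/2)^(58.8/14.6) + 573·(1/2)^(39.2/14.6) + 573·(1/2)^(19.6/14.6)
      = 35.139 + 89.107 + 225.96 ≈ 350.21 mg.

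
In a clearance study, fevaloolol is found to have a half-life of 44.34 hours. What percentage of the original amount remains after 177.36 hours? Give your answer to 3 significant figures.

n = 177.36/44.34 ≈ 4 half-lives.
Fraction remaining = (1/2)^4 ≈ 0.0625, i.e. 6.25%.

6.25%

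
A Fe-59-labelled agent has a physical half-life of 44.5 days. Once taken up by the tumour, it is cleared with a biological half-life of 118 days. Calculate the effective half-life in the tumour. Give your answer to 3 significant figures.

1/t_eff = 1/t_phys + 1/t_biol = 1/44.5 + 1/118 = 0.030946 per day.
t_eff = 44.5 × 118 / (44.5 + 118) ≈ 32.314 days.

32.3 days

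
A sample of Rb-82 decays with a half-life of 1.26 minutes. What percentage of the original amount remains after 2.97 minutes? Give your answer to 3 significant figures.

19.5%

n = 2.97/1.26 ≈ 2.3571 half-lives.
Fraction remaining = (1/2)^2.3571 ≈ 0.19518, i.e. 19.518%.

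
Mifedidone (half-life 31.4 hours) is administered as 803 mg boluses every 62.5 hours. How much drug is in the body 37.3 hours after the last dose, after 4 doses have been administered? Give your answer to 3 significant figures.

The 4 doses were given 224.8, 162.3, 99.8, 37.3 hours ago.
Total = 803·(1/2)^(224.8/31.4) + 803·(1/2)^(162.3/31.4) + 803·(1/2)^(99.8/31.4) + 803·(1/2)^(37.3/31.4)
      = 5.6179 + 22.323 + 88.703 + 352.47 ≈ 469.11 mg.

469 mg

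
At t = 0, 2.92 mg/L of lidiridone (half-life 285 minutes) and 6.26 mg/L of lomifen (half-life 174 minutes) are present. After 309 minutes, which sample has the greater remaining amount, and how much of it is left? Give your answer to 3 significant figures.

lidiridone: 2.92 × (1/2)^1.0842 ≈ 1.3772 mg/L.
lomifen: 6.26 × (1/2)^1.7759 ≈ 1.828 mg/L.
Lomifen has more remaining, at ≈ 1.828 mg/L.

lomifen, 1.83 mg/L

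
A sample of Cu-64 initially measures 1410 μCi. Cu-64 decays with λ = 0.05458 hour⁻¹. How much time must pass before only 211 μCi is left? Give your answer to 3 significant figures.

t½ = ln 2 / λ = 0.69315 / 0.05458 ≈ 12.7 hours.
Fraction remaining = 211/1410 ≈ 0.14965.
n = log₂(1410/211) = ln(6.6825)/ln 2 ≈ 2.7404 half-lives.
t = n × t½ = 2.7404 × 12.7 ≈ 34.802 hours.

34.8 hours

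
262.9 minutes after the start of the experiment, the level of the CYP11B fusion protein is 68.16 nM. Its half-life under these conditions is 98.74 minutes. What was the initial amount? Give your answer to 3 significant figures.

Number of half-lives elapsed: n = 262.9/98.74 ≈ 2.6625.
A₀ = A × 2^n = 68.16 × 2^2.6625 = 68.16 × 6.3315 ≈ 431.56 nM.

432 nM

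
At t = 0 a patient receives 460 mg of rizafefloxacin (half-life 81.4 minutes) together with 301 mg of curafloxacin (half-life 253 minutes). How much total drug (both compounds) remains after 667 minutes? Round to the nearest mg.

50 mg

rizafefloxacin: 460 × (1/2)^(667/81.4) = 460 × (1/2)^8.1941 ≈ 1.5707 mg.
curafloxacin: 301 × (1/2)^(667/253) = 301 × (1/2)^2.6364 ≈ 48.411 mg.
Total = 1.5707 + 48.411 ≈ 49.981 mg.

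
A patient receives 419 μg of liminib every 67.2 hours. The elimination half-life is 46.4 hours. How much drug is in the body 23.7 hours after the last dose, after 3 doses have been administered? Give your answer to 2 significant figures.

The 3 doses were given 158.1, 90.9, 23.7 hours ago.
Total = 419·(1/2)^(158.1/46.4) + 419·(1/2)^(90.9/46.4) + 419·(1/2)^(23.7/46.4)
      = 39.492 + 107.77 + 294.07 ≈ 441.33 μg.

440 μg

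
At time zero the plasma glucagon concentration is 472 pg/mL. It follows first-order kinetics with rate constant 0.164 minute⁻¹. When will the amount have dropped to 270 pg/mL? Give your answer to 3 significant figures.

t½ = ln 2 / k = 0.69315 / 0.164 ≈ 4.2265 minutes.
Fraction remaining = 270/472 ≈ 0.57203.
n = log₂(472/270) = ln(1.7481)/ln 2 ≈ 0.80583 half-lives.
t = n × t½ = 0.80583 × 4.2265 ≈ 3.4058 minutes.

3.41 minutes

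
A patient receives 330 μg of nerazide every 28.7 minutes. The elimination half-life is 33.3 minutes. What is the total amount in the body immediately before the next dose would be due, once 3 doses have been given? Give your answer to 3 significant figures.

The 3 doses were given 86.1, 57.4, 28.7 minutes ago.
Total = 330·(1/2)^(86.1/33.3) + 330·(1/2)^(57.4/33.3) + 330·(1/2)^(28.7/33.3)
      = 54.976 + 99.913 + 181.58 ≈ 336.47 μg.

336 μg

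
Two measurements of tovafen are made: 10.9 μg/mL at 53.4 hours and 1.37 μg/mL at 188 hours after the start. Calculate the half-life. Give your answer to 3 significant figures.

45.0 hours

Over Δt = 188 − 53.4 = 134.6 hours, the level fell by a factor of 10.9/1.37 ≈ 7.9562.
n = log₂(7.9562) ≈ 2.9921 half-lives, so t½ = 134.6/2.9921 ≈ 44.985 hours.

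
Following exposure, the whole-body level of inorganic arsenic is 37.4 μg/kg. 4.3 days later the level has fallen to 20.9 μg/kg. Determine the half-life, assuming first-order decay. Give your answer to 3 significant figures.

A/A₀ = 20.9/37.4 ≈ 0.55882.
n = log₂(1.7895) ≈ 0.83954 half-lives elapsed in 4.3 days.
t½ = 4.3/0.83954 ≈ 5.1219 days.

5.12 days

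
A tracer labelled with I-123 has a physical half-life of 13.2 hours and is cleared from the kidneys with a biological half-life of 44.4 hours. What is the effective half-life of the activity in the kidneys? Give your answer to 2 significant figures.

1/t_eff = 1/t_phys + 1/t_biol = 1/13.2 + 1/44.4 = 0.09828 per hour.
t_eff = 13.2 × 44.4 / (13.2 + 44.4) ≈ 10.175 hours.

10 hours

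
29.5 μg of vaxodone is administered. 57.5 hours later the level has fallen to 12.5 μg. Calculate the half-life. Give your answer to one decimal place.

A/A₀ = 12.5/29.5 ≈ 0.42373.
n = log₂(2.36) ≈ 1.2388 half-lives elapsed in 57.5 hours.
t½ = 57.5/1.2388 ≈ 46.416 hours.

46.4 hours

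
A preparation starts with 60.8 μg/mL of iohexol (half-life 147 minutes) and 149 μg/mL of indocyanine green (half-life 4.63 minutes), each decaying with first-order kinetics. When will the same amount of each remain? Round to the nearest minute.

6 minutes

Set 60.8·(1/2)^(t/147) = 149·(1/2)^(t/4.63).
Taking log₂: log₂(60.8/149) = t·(1/147 − 1/4.63).
log₂(0.40805) = -1.2932; 1/147 − 1/4.63 = -0.20918.
t = -1.2932 / -0.20918 ≈ 6.1821 minutes.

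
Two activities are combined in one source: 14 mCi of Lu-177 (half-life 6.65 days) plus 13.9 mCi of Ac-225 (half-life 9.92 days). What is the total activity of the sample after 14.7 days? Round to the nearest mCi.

8 mCi

Lu-177: 14 × (1/2)^(14.7/6.65) = 14 × (1/2)^2.2105 ≈ 3.0248 mCi.
Ac-225: 13.9 × (1/2)^(14.7/9.92) = 13.9 × (1/2)^1.4819 ≈ 4.9766 mCi.
Total = 3.0248 + 4.9766 ≈ 8.0014 mCi.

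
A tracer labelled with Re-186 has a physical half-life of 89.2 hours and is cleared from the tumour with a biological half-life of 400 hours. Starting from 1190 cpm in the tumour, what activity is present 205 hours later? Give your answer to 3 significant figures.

1/t_eff = 1/t_phys + 1/t_biol = 1/89.2 + 1/400 = 0.013711 per hour.
t_eff = 89.2 × 400 / (89.2 + 400) ≈ 72.935 hours.
Remaining = 1190 × (1/2)^(205/72.935) = 1190 × (1/2)^2.8107 ≈ 169.61 cpm.

170 cpm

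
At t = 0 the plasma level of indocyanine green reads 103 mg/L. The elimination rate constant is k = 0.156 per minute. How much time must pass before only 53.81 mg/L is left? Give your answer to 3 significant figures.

t½ = ln 2 / k = 0.69315 / 0.156 ≈ 4.4433 minutes.
Fraction remaining = 53.81/103 ≈ 0.52243.
n = log₂(103/53.81) = ln(1.9141)/ln 2 ≈ 0.9367 half-lives.
t = n × t½ = 0.9367 × 4.4433 ≈ 4.162 minutes.

4.16 minutes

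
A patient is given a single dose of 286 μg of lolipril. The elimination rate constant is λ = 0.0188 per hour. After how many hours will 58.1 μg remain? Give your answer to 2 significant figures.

85 hours

t½ = ln 2 / λ = 0.69315 / 0.0188 ≈ 36.87 hours.
Fraction remaining = 58.1/286 ≈ 0.20315.
n = log₂(286/58.1) = ln(4.9225)/ln 2 ≈ 2.2994 half-lives.
t = n × t½ = 2.2994 × 36.87 ≈ 84.778 hours.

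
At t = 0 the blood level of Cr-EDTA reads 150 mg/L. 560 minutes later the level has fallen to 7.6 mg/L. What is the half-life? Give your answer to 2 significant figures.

130 minutes

A/A₀ = 7.6/150 ≈ 0.050667.
n = log₂(19.737) ≈ 4.3028 half-lives elapsed in 560 minutes.
t½ = 560/4.3028 ≈ 130.15 minutes.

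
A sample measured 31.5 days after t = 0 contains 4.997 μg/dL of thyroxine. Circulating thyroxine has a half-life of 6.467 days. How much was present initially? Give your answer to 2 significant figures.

150 μg/dL

Number of half-lives elapsed: n = 31.5/6.467 ≈ 4.8709.
A₀ = A × 2^n = 4.997 × 2^4.8709 = 4.997 × 29.261 ≈ 146.21 μg/dL.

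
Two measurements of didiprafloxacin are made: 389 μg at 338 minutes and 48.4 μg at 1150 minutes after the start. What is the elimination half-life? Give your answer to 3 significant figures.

Over Δt = 1150 − 338 = 812 minutes, the level fell by a factor of 389/48.4 ≈ 8.0372.
n = log₂(8.0372) ≈ 3.0067 half-lives, so t½ = 812/3.0067 ≈ 270.06 minutes.

270 minutes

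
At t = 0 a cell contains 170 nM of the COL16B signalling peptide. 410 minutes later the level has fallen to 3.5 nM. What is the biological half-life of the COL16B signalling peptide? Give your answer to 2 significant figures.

A/A₀ = 3.5/170 ≈ 0.020588.
n = log₂(48.571) ≈ 5.602 half-lives elapsed in 410 minutes.
t½ = 410/5.602 ≈ 73.188 minutes.

73 minutes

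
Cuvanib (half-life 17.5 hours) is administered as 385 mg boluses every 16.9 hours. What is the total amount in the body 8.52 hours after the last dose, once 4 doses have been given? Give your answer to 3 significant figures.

The 4 doses were given 59.22, 42.32, 25.42, 8.52 hours ago.
Total = 385·(1/2)^(59.22/17.5) + 385·(1/2)^(42.32/17.5) + 385·(1/2)^(25.42/17.5) + 385·(1/2)^(8.52/17.5)
      = 36.879 + 72.025 + 140.67 + 274.73 ≈ 524.3 mg.

524 mg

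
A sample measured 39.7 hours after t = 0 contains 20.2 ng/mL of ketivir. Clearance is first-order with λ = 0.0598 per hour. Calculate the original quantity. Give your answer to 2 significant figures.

t½ = ln 2 / λ = 0.69315 / 0.0598 ≈ 11.591 hours.
Number of half-lives elapsed: n = 39.7/11.591 ≈ 3.425.
A₀ = A × 2^n = 20.2 × 2^3.425 = 20.2 × 10.741 ≈ 216.97 ng/mL.

220 ng/mL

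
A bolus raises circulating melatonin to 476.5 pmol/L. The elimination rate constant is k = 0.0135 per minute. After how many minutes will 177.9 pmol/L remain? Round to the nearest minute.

t½ = ln 2 / k = 0.69315 / 0.0135 ≈ 51.344 minutes.
Fraction remaining = 177.9/476.5 ≈ 0.37335.
n = log₂(476.5/177.9) = ln(2.6785)/ln 2 ≈ 1.4214 half-lives.
t = n × t½ = 1.4214 × 51.344 ≈ 72.981 minutes.

73 minutes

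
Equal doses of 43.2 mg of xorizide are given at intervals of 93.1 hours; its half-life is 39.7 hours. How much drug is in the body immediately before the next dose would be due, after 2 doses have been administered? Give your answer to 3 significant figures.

The 2 doses were given 186.2, 93.1 hours ago.
Total = 43.2·(1/2)^(186.2/39.7) + 43.2·(1/2)^(93.1/39.7)
      = 1.6734 + 8.5024 ≈ 10.176 mg.

10.2 mg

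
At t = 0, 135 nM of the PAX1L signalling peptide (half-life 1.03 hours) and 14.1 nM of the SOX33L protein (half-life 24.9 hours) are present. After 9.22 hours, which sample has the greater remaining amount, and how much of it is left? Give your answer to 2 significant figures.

PAX1L signalling peptide: 135 × (1/2)^8.9515 ≈ 0.27269 nM.
SOX33L protein: 14.1 × (1/2)^0.37028 ≈ 10.908 nM.
SOX33L protein has more remaining, at ≈ 10.908 nM.

SOX33L protein, 11 nM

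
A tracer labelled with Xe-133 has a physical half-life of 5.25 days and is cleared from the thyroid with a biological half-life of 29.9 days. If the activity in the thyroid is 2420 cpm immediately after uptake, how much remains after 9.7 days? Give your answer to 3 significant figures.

1/t_eff = 1/t_phys + 1/t_biol = 1/5.25 + 1/29.9 = 0.22392 per day.
t_eff = 5.25 × 29.9 / (5.25 + 29.9) ≈ 4.4659 days.
Remaining = 2420 × (1/2)^(9.7/4.4659) = 2420 × (1/2)^2.172 ≈ 536.99 cpm.

537 cpm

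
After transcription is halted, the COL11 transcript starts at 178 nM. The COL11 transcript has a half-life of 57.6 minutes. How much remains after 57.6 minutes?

89 nM

Elapsed time is 1 half-life (57.6/57.6).
Each half-life halves the amount: 178 × (1/2)^1 = 178/2 = 89 nM.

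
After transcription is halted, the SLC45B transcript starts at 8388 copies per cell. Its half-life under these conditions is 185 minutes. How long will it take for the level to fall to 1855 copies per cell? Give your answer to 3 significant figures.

Fraction remaining = 1855/8388 ≈ 0.22115.
n = log₂(8388/1855) = ln(4.5218)/ln 2 ≈ 2.1769 half-lives.
t = n × t½ = 2.1769 × 185 ≈ 402.73 minutes.

403 minutes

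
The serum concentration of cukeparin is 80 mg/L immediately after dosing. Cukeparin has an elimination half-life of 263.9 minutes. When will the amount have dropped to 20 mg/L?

20/80 = 1/4, so 2 half-lives have elapsed.
t = 2 × 263.9 = 527.8 minutes.

527.8 minutes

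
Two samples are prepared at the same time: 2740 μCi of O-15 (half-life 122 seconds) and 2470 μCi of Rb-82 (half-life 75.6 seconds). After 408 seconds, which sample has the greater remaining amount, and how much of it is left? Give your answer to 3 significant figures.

O-15: 2740 × (1/2)^3.3443 ≈ 269.79 μCi.
Rb-82: 2470 × (1/2)^5.3968 ≈ 58.626 μCi.
O-15 has more remaining, at ≈ 269.79 μCi.

O-15, 270 μCi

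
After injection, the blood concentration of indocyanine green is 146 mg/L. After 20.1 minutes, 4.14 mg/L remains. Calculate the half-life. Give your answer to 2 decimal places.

A/A₀ = 4.14/146 ≈ 0.028356.
n = log₂(35.266) ≈ 5.1402 half-lives elapsed in 20.1 minutes.
t½ = 20.1/5.1402 ≈ 3.9104 minutes.

3.91 minutes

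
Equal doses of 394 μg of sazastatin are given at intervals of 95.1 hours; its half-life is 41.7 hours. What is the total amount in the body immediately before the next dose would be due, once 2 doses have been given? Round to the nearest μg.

The 2 doses were given 190.2, 95.1 hours ago.
Total = 394·(1/2)^(190.2/41.7) + 394·(1/2)^(95.1/41.7)
      = 16.69 + 81.091 ≈ 97.781 μg.

98 μg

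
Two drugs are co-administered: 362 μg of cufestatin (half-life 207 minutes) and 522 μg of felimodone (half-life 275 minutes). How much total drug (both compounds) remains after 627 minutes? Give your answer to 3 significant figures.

152 μg

cufestatin: 362 × (1/2)^(627/207) = 362 × (1/2)^3.029 ≈ 44.35 μg.
felimodone: 522 × (1/2)^(627/275) = 522 × (1/2)^2.28 ≈ 107.48 μg.
Total = 44.35 + 107.48 ≈ 151.83 μg.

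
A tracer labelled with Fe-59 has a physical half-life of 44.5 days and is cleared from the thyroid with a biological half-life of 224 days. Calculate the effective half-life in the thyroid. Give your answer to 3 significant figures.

1/t_eff = 1/t_phys + 1/t_biol = 1/44.5 + 1/224 = 0.026936 per day.
t_eff = 44.5 × 224 / (44.5 + 224) ≈ 37.125 days.

37.1 days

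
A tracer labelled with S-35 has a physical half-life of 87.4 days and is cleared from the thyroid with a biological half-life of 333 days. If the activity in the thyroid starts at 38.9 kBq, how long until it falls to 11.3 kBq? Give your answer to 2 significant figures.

1/t_eff = 1/t_phys + 1/t_biol = 1/87.4 + 1/333 = 0.014445 per day.
t_eff = 87.4 × 333 / (87.4 + 333) ≈ 69.23 days.
n = log₂(38.9/11.3) ≈ 1.7834; t = 1.7834 × 69.23 ≈ 123.47 days.

120 days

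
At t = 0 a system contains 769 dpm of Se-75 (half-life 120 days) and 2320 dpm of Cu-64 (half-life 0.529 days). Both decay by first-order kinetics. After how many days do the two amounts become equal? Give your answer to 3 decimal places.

0.846 days

Set 769·(1/2)^(t/120) = 2320·(1/2)^(t/0.529).
Taking log₂: log₂(769/2320) = t·(1/120 − 1/0.529).
log₂(0.33147) = -1.5931; 1/120 − 1/0.529 = -1.882.
t = -1.5931 / -1.882 ≈ 0.84647 days.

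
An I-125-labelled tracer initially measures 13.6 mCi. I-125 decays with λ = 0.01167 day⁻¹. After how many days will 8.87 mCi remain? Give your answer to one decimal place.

t½ = ln 2 / λ = 0.69315 / 0.01167 ≈ 59.396 days.
Fraction remaining = 8.87/13.6 ≈ 0.65221.
n = log₂(13.6/8.87) = ln(1.5333)/ln 2 ≈ 0.6166 half-lives.
t = n × t½ = 0.6166 × 59.396 ≈ 36.623 days.

36.6 days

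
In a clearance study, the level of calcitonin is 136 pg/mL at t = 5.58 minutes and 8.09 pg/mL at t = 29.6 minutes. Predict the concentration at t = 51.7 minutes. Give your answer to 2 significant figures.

Over Δt = 29.6 − 5.58 = 24.02 minutes, the level fell by a factor of 136/8.09 ≈ 16.811.
n = log₂(16.811) ≈ 4.0713 half-lives, so t½ = 24.02/4.0713 ≈ 5.8998 minutes.
From t = 29.6 to t = 51.7: 8.09 × (1/2)^((51.7−29.6)/5.8998) ≈ 0.60301 pg/mL.

0.60 pg/mL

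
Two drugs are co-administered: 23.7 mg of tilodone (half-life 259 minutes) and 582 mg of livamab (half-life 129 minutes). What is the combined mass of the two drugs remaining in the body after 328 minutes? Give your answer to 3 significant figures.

tilodone: 23.7 × (1/2)^(328/259) = 23.7 × (1/2)^1.2664 ≈ 9.8519 mg.
livamab: 582 × (1/2)^(328/129) = 582 × (1/2)^2.5426 ≈ 99.888 mg.
Total = 9.8519 + 99.888 ≈ 109.74 mg.

110 mg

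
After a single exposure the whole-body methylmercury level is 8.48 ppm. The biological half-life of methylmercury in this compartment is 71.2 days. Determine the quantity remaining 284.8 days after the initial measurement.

0.53 ppm

Elapsed time is 4 half-lives (284.8/71.2).
Each half-life halves the amount: 8.48 × (1/2)^4 = 8.48/16 = 0.53 ppm.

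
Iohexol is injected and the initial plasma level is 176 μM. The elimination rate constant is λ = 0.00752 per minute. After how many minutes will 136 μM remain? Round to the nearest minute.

34 minutes

t½ = ln 2 / λ = 0.69315 / 0.00752 ≈ 92.174 minutes.
Fraction remaining = 136/176 ≈ 0.77273.
n = log₂(176/136) = ln(1.2941)/ln 2 ≈ 0.37197 half-lives.
t = n × t½ = 0.37197 × 92.174 ≈ 34.286 minutes.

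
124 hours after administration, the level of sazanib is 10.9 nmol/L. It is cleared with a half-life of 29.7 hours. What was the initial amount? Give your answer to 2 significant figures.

Number of half-lives elapsed: n = 124/29.7 ≈ 4.1751.
A₀ = A × 2^n = 10.9 × 2^4.1751 = 10.9 × 18.064 ≈ 196.9 nmol/L.

200 nmol/L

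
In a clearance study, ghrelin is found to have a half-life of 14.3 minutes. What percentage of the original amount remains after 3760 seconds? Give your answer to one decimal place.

4.8%

3760 seconds = 62.6667 minutes.
n = 62.6667/14.3 ≈ 4.3823 half-lives.
Fraction remaining = (1/2)^4.3823 ≈ 0.047951, i.e. 4.7951%.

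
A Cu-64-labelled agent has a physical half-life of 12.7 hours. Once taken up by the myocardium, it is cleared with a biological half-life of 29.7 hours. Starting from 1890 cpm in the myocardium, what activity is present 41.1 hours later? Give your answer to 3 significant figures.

76.9 cpm

1/t_eff = 1/t_phys + 1/t_biol = 1/12.7 + 1/29.7 = 0.11241 per hour.
t_eff = 12.7 × 29.7 / (12.7 + 29.7) ≈ 8.896 hours.
Remaining = 1890 × (1/2)^(41.1/8.896) = 1890 × (1/2)^4.6201 ≈ 76.857 cpm.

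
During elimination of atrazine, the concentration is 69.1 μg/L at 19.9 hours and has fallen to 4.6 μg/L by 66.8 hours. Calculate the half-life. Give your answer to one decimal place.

12.0 hours

Over Δt = 66.8 − 19.9 = 46.9 hours, the level fell by a factor of 69.1/4.6 ≈ 15.022.
n = log₂(15.022) ≈ 3.909 half-lives, so t½ = 46.9/3.909 ≈ 11.998 hours.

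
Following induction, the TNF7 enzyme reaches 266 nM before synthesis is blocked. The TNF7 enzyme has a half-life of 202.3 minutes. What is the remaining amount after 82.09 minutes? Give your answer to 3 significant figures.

201 nM

Number of half-lives: n = 82.09/202.3 ≈ 0.40578.
Remaining = 266 × (1/2)^0.40578 = 266 × 0.75483 ≈ 200.78 nM.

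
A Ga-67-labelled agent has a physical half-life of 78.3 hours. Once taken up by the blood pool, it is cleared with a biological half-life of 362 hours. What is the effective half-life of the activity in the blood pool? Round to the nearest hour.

1/t_eff = 1/t_phys + 1/t_biol = 1/78.3 + 1/362 = 0.015534 per hour.
t_eff = 78.3 × 362 / (78.3 + 362) ≈ 64.376 hours.

64 hours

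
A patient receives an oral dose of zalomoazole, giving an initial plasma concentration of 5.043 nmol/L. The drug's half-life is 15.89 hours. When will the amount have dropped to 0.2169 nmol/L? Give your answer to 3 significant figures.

72.1 hours

Fraction remaining = 0.2169/5.043 ≈ 0.04301.
n = log₂(5.043/0.2169) = ln(23.25)/ln 2 ≈ 4.5392 half-lives.
t = n × t½ = 4.5392 × 15.89 ≈ 72.128 hours.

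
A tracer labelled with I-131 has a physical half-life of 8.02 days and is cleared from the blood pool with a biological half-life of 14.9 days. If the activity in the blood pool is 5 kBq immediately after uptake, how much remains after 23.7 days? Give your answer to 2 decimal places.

1/t_eff = 1/t_phys + 1/t_biol = 1/8.02 + 1/14.9 = 0.1918 per day.
t_eff = 8.02 × 14.9 / (8.02 + 14.9) ≈ 5.2137 days.
Remaining = 5 × (1/2)^(23.7/5.2137) = 5 × (1/2)^4.5457 ≈ 0.21408 kBq.

0.21 kBq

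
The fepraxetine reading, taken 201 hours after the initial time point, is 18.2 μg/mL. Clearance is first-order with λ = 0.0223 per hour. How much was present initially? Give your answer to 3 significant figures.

1610 μg/mL

t½ = ln 2 / λ = 0.69315 / 0.0223 ≈ 31.083 hours.
Number of half-lives elapsed: n = 201/31.083 ≈ 6.4666.
A₀ = A × 2^n = 18.2 × 2^6.4666 = 18.2 × 88.438 ≈ 1609.6 μg/mL.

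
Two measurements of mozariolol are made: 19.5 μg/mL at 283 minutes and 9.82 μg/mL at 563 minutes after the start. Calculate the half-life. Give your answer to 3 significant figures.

Over Δt = 563 − 283 = 280 minutes, the level fell by a factor of 19.5/9.82 ≈ 1.9857.
n = log₂(1.9857) ≈ 0.98968 half-lives, so t½ = 280/0.98968 ≈ 282.92 minutes.

283 minutes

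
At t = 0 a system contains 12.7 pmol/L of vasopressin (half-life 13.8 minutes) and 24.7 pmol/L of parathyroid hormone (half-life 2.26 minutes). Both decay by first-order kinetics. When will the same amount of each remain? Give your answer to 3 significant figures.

Set 12.7·(1/2)^(t/13.8) = 24.7·(1/2)^(t/2.26).
Taking log₂: log₂(12.7/24.7) = t·(1/13.8 − 1/2.26).
log₂(0.51417) = -0.95968; 1/13.8 − 1/2.26 = -0.37001.
t = -0.95968 / -0.37001 ≈ 2.5936 minutes.

2.59 minutes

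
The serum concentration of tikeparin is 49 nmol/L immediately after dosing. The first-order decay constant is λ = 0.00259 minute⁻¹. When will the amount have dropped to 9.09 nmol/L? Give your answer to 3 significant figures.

t½ = ln 2 / λ = 0.69315 / 0.00259 ≈ 267.62 minutes.
Fraction remaining = 9.09/49 ≈ 0.18551.
n = log₂(49/9.09) = ln(5.3905)/ln 2 ≈ 2.4304 half-lives.
t = n × t½ = 2.4304 × 267.62 ≈ 650.44 minutes.

650 minutes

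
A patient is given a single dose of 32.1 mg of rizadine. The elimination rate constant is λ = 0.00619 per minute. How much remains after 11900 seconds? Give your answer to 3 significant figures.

t½ = ln 2 / λ = 0.69315 / 0.00619 ≈ 111.98 minutes.
Convert the elapsed time: 11900 seconds = 198.333 minutes.
Number of half-lives: n = 198.333/111.98 ≈ 1.7712.
Remaining = 32.1 × (1/2)^1.7712 = 32.1 × 0.29297 ≈ 9.4044 mg.

9.40 mg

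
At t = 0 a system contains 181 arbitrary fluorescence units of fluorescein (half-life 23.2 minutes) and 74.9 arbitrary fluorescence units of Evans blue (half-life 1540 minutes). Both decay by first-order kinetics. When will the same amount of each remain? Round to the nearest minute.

30 minutes

Set 181·(1/2)^(t/23.2) = 74.9·(1/2)^(t/1540).
Taking log₂: log₂(181/74.9) = t·(1/23.2 − 1/1540).
log₂(2.4166) = 1.273; 1/23.2 − 1/1540 = 0.042454.
t = 1.273 / 0.042454 ≈ 29.984 minutes.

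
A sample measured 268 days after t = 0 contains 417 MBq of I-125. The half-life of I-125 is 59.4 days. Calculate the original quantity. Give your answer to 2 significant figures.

Number of half-lives elapsed: n = 268/59.4 ≈ 4.5118.
A₀ = A × 2^n = 417 × 2^4.5118 = 417 × 22.813 ≈ 9513 MBq.

9500 MBq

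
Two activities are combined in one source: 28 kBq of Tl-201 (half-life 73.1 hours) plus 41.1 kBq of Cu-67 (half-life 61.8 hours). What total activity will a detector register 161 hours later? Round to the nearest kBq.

13 kBq

Tl-201: 28 × (1/2)^(161/73.1) = 28 × (1/2)^2.2025 ≈ 6.0835 kBq.
Cu-67: 41.1 × (1/2)^(161/61.8) = 41.1 × (1/2)^2.6052 ≈ 6.7547 kBq.
Total = 6.0835 + 6.7547 ≈ 12.838 kBq.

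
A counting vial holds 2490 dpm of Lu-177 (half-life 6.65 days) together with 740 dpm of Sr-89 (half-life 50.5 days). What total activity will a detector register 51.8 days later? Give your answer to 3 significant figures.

375 dpm

Lu-177: 2490 × (1/2)^(51.8/6.65) = 2490 × (1/2)^7.7895 ≈ 11.255 dpm.
Sr-89: 740 × (1/2)^(51.8/50.5) = 740 × (1/2)^1.0257 ≈ 363.46 dpm.
Total = 11.255 + 363.46 ≈ 374.71 dpm.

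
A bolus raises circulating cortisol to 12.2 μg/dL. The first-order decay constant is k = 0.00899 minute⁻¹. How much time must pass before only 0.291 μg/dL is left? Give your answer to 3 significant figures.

t½ = ln 2 / k = 0.69315 / 0.00899 ≈ 77.102 minutes.
Fraction remaining = 0.291/12.2 ≈ 0.023852.
n = log₂(12.2/0.291) = ln(41.924)/ln 2 ≈ 5.3897 half-lives.
t = n × t½ = 5.3897 × 77.102 ≈ 415.56 minutes.

416 minutes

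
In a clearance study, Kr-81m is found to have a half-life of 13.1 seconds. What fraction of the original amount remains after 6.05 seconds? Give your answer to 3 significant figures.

n = 6.05/13.1 ≈ 0.46183 half-lives.
Fraction remaining = (1/2)^0.46183 ≈ 0.72606.

0.726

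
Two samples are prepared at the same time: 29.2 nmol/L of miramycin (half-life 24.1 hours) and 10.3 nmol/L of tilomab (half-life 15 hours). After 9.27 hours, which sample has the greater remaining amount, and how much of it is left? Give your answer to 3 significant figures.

miramycin, 22.4 nmol/L

miramycin: 29.2 × (1/2)^0.38465 ≈ 22.366 nmol/L.
tilomab: 10.3 × (1/2)^0.618 ≈ 6.7112 nmol/L.
Miramycin has more remaining, at ≈ 22.366 nmol/L.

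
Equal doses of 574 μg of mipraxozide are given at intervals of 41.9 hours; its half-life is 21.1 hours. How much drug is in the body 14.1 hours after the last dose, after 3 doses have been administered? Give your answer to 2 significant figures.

480 μg

The 3 doses were given 97.9, 56, 14.1 hours ago.
Total = 574·(1/2)^(97.9/21.1) + 574·(1/2)^(56/21.1) + 574·(1/2)^(14.1/21.1)
      = 23.024 + 91.195 + 361.2 ≈ 475.42 μg.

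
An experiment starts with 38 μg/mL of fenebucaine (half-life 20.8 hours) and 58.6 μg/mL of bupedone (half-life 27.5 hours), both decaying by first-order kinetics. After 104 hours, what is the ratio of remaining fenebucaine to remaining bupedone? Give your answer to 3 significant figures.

fenebucaine: 38 × (1/2)^(104/20.8) = 38 × (1/2)^5 ≈ 1.1875 μg/mL.
bupedone: 58.6 × (1/2)^(104/27.5) = 58.6 × (1/2)^3.7818 ≈ 4.2605 μg/mL.
Ratio ≈ 1.1875 / 4.2605 ≈ 0.27873.

0.279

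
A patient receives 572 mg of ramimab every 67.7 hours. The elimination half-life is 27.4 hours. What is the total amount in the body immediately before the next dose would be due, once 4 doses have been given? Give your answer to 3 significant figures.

The 4 doses were given 270.8, 203.1, 135.4, 67.7 hours ago.
Total = 572·(1/2)^(270.8/27.4) + 572·(1/2)^(203.1/27.4) + 572·(1/2)^(135.4/27.4) + 572·(1/2)^(67.7/27.4)
      = 0.60569 + 3.3577 + 18.613 + 103.18 ≈ 125.76 mg.

126 mg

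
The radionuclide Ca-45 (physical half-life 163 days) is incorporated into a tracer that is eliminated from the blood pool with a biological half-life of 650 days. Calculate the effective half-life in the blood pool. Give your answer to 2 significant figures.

130 days

1/t_eff = 1/t_phys + 1/t_biol = 1/163 + 1/650 = 0.0076734 per day.
t_eff = 163 × 650 / (163 + 650) ≈ 130.32 days.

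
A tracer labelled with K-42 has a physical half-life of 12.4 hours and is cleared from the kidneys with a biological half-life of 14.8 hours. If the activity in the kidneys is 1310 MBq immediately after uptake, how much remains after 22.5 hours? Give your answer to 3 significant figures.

130 MBq

1/t_eff = 1/t_phys + 1/t_biol = 1/12.4 + 1/14.8 = 0.14821 per hour.
t_eff = 12.4 × 14.8 / (12.4 + 14.8) ≈ 6.7471 hours.
Remaining = 1310 × (1/2)^(22.5/6.7471) = 1310 × (1/2)^3.3348 ≈ 129.84 MBq.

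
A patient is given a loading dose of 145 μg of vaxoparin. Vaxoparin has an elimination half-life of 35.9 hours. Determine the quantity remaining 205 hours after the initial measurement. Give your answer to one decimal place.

Number of half-lives: n = 205/35.9 ≈ 5.7103.
Remaining = 145 × (1/2)^5.7103 = 145 × 0.0191 ≈ 2.7695 μg.

2.8 μg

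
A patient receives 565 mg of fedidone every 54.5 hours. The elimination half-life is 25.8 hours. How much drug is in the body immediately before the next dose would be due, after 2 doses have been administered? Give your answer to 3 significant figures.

161 mg

The 2 doses were given 109, 54.5 hours ago.
Total = 565·(1/2)^(109/25.8) + 565·(1/2)^(54.5/25.8)
      = 30.217 + 130.66 ≈ 160.88 mg.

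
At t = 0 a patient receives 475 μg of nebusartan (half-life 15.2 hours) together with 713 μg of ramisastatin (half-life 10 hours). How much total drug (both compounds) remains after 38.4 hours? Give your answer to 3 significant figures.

132 μg

nebusartan: 475 × (1/2)^(38.4/15.2) = 475 × (1/2)^2.5263 ≈ 82.451 μg.
ramisastatin: 713 × (1/2)^(38.4/10) = 713 × (1/2)^3.84 ≈ 49.789 μg.
Total = 82.451 + 49.789 ≈ 132.24 μg.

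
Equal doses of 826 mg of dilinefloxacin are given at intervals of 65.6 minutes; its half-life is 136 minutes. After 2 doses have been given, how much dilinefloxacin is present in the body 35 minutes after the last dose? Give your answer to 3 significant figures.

The 2 doses were given 100.6, 35 minutes ago.
Total = 826·(1/2)^(100.6/136) + 826·(1/2)^(35/136)
      = 494.66 + 691.05 ≈ 1185.7 mg.

1190 mg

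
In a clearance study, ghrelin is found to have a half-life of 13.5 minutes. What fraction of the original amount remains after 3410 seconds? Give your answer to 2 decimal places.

3410 seconds = 56.8333 minutes.
n = 56.8333/13.5 ≈ 4.2099 half-lives.
Fraction remaining = (1/2)^4.2099 ≈ 0.054038.

0.05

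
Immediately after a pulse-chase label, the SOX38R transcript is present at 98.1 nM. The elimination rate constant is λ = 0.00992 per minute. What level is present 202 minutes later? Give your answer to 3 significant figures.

t½ = ln 2 / λ = 0.69315 / 0.00992 ≈ 69.874 minutes.
Number of half-lives: n = 202/69.874 ≈ 2.8909.
Remaining = 98.1 × (1/2)^2.8909 = 98.1 × 0.13482 ≈ 13.226 nM.

13.2 nM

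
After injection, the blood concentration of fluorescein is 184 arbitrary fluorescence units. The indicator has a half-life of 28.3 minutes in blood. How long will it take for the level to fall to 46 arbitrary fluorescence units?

46/184 = 1/4, so 2 half-lives have elapsed.
t = 2 × 28.3 = 56.6 minutes.

56.6 minutes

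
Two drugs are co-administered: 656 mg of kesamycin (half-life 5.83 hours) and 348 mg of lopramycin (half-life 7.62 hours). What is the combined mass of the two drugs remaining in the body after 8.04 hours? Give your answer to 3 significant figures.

kesamycin: 656 × (1/2)^(8.04/5.83) = 656 × (1/2)^1.3791 ≈ 252.21 mg.
lopramycin: 348 × (1/2)^(8.04/7.62) = 348 × (1/2)^1.0551 ≈ 167.48 mg.
Total = 252.21 + 167.48 ≈ 419.69 mg.

420 mg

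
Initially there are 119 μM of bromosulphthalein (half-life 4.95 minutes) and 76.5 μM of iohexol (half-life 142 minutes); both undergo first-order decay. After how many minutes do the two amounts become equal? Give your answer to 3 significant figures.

3.27 minutes

Set 119·(1/2)^(t/4.95) = 76.5·(1/2)^(t/142).
Taking log₂: log₂(119/76.5) = t·(1/4.95 − 1/142).
log₂(1.5556) = 0.63743; 1/4.95 − 1/142 = 0.19498.
t = 0.63743 / 0.19498 ≈ 3.2692 minutes.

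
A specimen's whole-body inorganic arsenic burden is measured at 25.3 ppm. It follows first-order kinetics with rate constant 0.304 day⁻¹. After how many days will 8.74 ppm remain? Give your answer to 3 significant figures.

t½ = ln 2 / k = 0.69315 / 0.304 ≈ 2.2801 days.
Fraction remaining = 8.74/25.3 ≈ 0.34545.
n = log₂(25.3/8.74) = ln(2.8947)/ln 2 ≈ 1.5334 half-lives.
t = n × t½ = 1.5334 × 2.2801 ≈ 3.4964 days.

3.50 days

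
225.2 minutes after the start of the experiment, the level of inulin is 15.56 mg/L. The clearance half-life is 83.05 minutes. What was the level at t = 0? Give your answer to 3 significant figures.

102 mg/L

Number of half-lives elapsed: n = 225.2/83.05 ≈ 2.7116.
A₀ = A × 2^n = 15.56 × 2^2.7116 = 15.56 × 6.5506 ≈ 101.93 mg/L.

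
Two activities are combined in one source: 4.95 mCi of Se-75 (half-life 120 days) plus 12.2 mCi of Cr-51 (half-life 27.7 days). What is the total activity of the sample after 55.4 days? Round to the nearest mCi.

Se-75: 4.95 × (1/2)^(55.4/120) = 4.95 × (1/2)^0.46167 ≈ 3.5944 mCi.
Cr-51: 12.2 × (1/2)^(55.4/27.7) = 12.2 × (1/2)^2 ≈ 3.05 mCi.
Total = 3.5944 + 3.05 ≈ 6.6444 mCi.

7 mCi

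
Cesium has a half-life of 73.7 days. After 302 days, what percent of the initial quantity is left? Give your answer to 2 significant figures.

n = 302/73.7 ≈ 4.0977 half-lives.
Fraction remaining = (1/2)^4.0977 ≈ 0.058408, i.e. 5.8408%.

5.8%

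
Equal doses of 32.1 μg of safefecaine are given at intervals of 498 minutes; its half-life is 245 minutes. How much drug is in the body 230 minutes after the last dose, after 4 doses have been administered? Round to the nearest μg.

22 μg

The 4 doses were given 1724, 1226, 728, 230 minutes ago.
Total = 32.1·(1/2)^(1724/245) + 32.1·(1/2)^(1226/245) + 32.1·(1/2)^(728/245) + 32.1·(1/2)^(230/245)
      = 0.24448 + 1.0003 + 4.0928 + 16.746 ≈ 22.083 μg.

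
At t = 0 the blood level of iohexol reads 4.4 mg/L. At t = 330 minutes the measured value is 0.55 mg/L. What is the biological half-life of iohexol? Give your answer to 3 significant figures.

110 minutes

A/A₀ = 0.55/4.4 ≈ 0.125.
n = log₂(8) ≈ 3 half-lives elapsed in 330 minutes.
t½ = 330/3 ≈ 110 minutes.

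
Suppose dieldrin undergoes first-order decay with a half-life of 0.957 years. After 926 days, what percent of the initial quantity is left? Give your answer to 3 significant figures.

926 days = 2.53699 years.
n = 2.53699/0.957 ≈ 2.651 half-lives.
Fraction remaining = (1/2)^2.651 ≈ 0.15921, i.e. 15.921%.

15.9%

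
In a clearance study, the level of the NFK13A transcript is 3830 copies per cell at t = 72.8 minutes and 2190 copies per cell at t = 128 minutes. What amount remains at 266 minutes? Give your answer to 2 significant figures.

Over Δt = 128 − 72.8 = 55.2 minutes, the level fell by a factor of 3830/2190 ≈ 1.7489.
n = log₂(1.7489) ≈ 0.80641 half-lives, so t½ = 55.2/0.80641 ≈ 68.451 minutes.
From t = 128 to t = 266: 2190 × (1/2)^((266−128)/68.451) ≈ 541.45 copies per cell.

540 copies per cell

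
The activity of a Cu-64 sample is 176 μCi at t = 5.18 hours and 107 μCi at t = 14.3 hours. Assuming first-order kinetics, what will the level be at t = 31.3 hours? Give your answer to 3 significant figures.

Over Δt = 14.3 − 5.18 = 9.12 hours, the level fell by a factor of 176/107 ≈ 1.6449.
n = log₂(1.6449) ≈ 0.71796 half-lives, so t½ = 9.12/0.71796 ≈ 12.703 hours.
From t = 14.3 to t = 31.3: 107 × (1/2)^((31.3−14.3)/12.703) ≈ 42.317 μCi.

42.3 μCi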